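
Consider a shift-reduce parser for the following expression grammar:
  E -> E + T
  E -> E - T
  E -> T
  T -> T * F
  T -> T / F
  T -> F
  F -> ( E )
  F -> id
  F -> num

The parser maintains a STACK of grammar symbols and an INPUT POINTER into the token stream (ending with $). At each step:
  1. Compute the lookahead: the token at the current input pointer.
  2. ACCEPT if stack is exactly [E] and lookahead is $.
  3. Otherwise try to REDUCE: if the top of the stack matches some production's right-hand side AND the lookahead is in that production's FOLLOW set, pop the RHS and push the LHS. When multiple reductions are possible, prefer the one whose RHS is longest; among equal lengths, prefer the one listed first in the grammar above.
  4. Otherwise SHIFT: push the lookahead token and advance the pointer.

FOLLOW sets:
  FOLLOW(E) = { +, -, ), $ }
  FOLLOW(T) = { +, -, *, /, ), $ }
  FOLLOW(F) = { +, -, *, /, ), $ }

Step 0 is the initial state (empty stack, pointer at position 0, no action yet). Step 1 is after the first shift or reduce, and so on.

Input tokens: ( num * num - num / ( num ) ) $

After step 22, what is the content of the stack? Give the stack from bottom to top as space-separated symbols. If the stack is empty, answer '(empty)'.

Step 1: shift (. Stack=[(] ptr=1 lookahead=num remaining=[num * num - num / ( num ) ) $]
Step 2: shift num. Stack=[( num] ptr=2 lookahead=* remaining=[* num - num / ( num ) ) $]
Step 3: reduce F->num. Stack=[( F] ptr=2 lookahead=* remaining=[* num - num / ( num ) ) $]
Step 4: reduce T->F. Stack=[( T] ptr=2 lookahead=* remaining=[* num - num / ( num ) ) $]
Step 5: shift *. Stack=[( T *] ptr=3 lookahead=num remaining=[num - num / ( num ) ) $]
Step 6: shift num. Stack=[( T * num] ptr=4 lookahead=- remaining=[- num / ( num ) ) $]
Step 7: reduce F->num. Stack=[( T * F] ptr=4 lookahead=- remaining=[- num / ( num ) ) $]
Step 8: reduce T->T * F. Stack=[( T] ptr=4 lookahead=- remaining=[- num / ( num ) ) $]
Step 9: reduce E->T. Stack=[( E] ptr=4 lookahead=- remaining=[- num / ( num ) ) $]
Step 10: shift -. Stack=[( E -] ptr=5 lookahead=num remaining=[num / ( num ) ) $]
Step 11: shift num. Stack=[( E - num] ptr=6 lookahead=/ remaining=[/ ( num ) ) $]
Step 12: reduce F->num. Stack=[( E - F] ptr=6 lookahead=/ remaining=[/ ( num ) ) $]
Step 13: reduce T->F. Stack=[( E - T] ptr=6 lookahead=/ remaining=[/ ( num ) ) $]
Step 14: shift /. Stack=[( E - T /] ptr=7 lookahead=( remaining=[( num ) ) $]
Step 15: shift (. Stack=[( E - T / (] ptr=8 lookahead=num remaining=[num ) ) $]
Step 16: shift num. Stack=[( E - T / ( num] ptr=9 lookahead=) remaining=[) ) $]
Step 17: reduce F->num. Stack=[( E - T / ( F] ptr=9 lookahead=) remaining=[) ) $]
Step 18: reduce T->F. Stack=[( E - T / ( T] ptr=9 lookahead=) remaining=[) ) $]
Step 19: reduce E->T. Stack=[( E - T / ( E] ptr=9 lookahead=) remaining=[) ) $]
Step 20: shift ). Stack=[( E - T / ( E )] ptr=10 lookahead=) remaining=[) $]
Step 21: reduce F->( E ). Stack=[( E - T / F] ptr=10 lookahead=) remaining=[) $]
Step 22: reduce T->T / F. Stack=[( E - T] ptr=10 lookahead=) remaining=[) $]

Answer: ( E - T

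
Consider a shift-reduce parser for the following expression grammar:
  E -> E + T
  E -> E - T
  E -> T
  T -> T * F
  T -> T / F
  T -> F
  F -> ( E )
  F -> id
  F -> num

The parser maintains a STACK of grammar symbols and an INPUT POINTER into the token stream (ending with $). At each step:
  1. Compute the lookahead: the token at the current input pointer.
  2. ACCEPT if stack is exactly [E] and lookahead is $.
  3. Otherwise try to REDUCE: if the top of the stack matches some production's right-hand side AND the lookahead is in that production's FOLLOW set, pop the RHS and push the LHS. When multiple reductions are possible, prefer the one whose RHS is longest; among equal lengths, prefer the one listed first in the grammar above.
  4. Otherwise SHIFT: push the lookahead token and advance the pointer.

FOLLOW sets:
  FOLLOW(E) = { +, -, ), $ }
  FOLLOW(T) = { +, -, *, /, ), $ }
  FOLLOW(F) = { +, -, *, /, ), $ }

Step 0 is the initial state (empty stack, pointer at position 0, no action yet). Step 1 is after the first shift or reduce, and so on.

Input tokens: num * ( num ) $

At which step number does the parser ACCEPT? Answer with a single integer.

Step 1: shift num. Stack=[num] ptr=1 lookahead=* remaining=[* ( num ) $]
Step 2: reduce F->num. Stack=[F] ptr=1 lookahead=* remaining=[* ( num ) $]
Step 3: reduce T->F. Stack=[T] ptr=1 lookahead=* remaining=[* ( num ) $]
Step 4: shift *. Stack=[T *] ptr=2 lookahead=( remaining=[( num ) $]
Step 5: shift (. Stack=[T * (] ptr=3 lookahead=num remaining=[num ) $]
Step 6: shift num. Stack=[T * ( num] ptr=4 lookahead=) remaining=[) $]
Step 7: reduce F->num. Stack=[T * ( F] ptr=4 lookahead=) remaining=[) $]
Step 8: reduce T->F. Stack=[T * ( T] ptr=4 lookahead=) remaining=[) $]
Step 9: reduce E->T. Stack=[T * ( E] ptr=4 lookahead=) remaining=[) $]
Step 10: shift ). Stack=[T * ( E )] ptr=5 lookahead=$ remaining=[$]
Step 11: reduce F->( E ). Stack=[T * F] ptr=5 lookahead=$ remaining=[$]
Step 12: reduce T->T * F. Stack=[T] ptr=5 lookahead=$ remaining=[$]
Step 13: reduce E->T. Stack=[E] ptr=5 lookahead=$ remaining=[$]
Step 14: accept. Stack=[E] ptr=5 lookahead=$ remaining=[$]

Answer: 14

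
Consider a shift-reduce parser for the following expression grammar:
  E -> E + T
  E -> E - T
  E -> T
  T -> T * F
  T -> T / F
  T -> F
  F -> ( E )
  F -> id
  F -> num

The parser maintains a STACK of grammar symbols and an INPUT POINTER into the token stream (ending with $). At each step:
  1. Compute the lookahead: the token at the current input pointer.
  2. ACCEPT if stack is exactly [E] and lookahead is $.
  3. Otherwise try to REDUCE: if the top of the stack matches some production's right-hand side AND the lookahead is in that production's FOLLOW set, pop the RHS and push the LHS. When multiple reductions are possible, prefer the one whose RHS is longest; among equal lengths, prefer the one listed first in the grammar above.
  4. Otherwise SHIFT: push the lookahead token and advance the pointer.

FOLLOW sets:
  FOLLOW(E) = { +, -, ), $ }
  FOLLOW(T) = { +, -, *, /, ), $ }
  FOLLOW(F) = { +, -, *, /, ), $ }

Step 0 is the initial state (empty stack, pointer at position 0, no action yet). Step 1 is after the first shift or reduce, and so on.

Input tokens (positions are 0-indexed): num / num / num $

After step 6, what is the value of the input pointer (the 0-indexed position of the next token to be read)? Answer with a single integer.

Answer: 3

Derivation:
Step 1: shift num. Stack=[num] ptr=1 lookahead=/ remaining=[/ num / num $]
Step 2: reduce F->num. Stack=[F] ptr=1 lookahead=/ remaining=[/ num / num $]
Step 3: reduce T->F. Stack=[T] ptr=1 lookahead=/ remaining=[/ num / num $]
Step 4: shift /. Stack=[T /] ptr=2 lookahead=num remaining=[num / num $]
Step 5: shift num. Stack=[T / num] ptr=3 lookahead=/ remaining=[/ num $]
Step 6: reduce F->num. Stack=[T / F] ptr=3 lookahead=/ remaining=[/ num $]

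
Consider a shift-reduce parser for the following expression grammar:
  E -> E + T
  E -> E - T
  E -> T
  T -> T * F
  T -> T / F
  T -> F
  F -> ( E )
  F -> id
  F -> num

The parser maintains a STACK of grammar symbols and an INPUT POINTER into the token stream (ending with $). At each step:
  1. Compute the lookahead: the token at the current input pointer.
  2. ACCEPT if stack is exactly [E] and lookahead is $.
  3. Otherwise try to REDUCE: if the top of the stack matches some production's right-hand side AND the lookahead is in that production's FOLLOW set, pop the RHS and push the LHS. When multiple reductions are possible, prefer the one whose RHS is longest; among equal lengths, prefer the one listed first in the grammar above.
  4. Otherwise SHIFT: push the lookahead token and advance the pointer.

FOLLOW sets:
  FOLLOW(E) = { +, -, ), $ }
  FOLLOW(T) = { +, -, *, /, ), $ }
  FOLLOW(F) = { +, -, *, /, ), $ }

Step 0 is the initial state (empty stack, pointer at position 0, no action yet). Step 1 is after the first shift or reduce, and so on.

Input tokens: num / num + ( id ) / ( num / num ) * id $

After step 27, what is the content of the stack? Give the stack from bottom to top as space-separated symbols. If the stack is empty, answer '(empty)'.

Step 1: shift num. Stack=[num] ptr=1 lookahead=/ remaining=[/ num + ( id ) / ( num / num ) * id $]
Step 2: reduce F->num. Stack=[F] ptr=1 lookahead=/ remaining=[/ num + ( id ) / ( num / num ) * id $]
Step 3: reduce T->F. Stack=[T] ptr=1 lookahead=/ remaining=[/ num + ( id ) / ( num / num ) * id $]
Step 4: shift /. Stack=[T /] ptr=2 lookahead=num remaining=[num + ( id ) / ( num / num ) * id $]
Step 5: shift num. Stack=[T / num] ptr=3 lookahead=+ remaining=[+ ( id ) / ( num / num ) * id $]
Step 6: reduce F->num. Stack=[T / F] ptr=3 lookahead=+ remaining=[+ ( id ) / ( num / num ) * id $]
Step 7: reduce T->T / F. Stack=[T] ptr=3 lookahead=+ remaining=[+ ( id ) / ( num / num ) * id $]
Step 8: reduce E->T. Stack=[E] ptr=3 lookahead=+ remaining=[+ ( id ) / ( num / num ) * id $]
Step 9: shift +. Stack=[E +] ptr=4 lookahead=( remaining=[( id ) / ( num / num ) * id $]
Step 10: shift (. Stack=[E + (] ptr=5 lookahead=id remaining=[id ) / ( num / num ) * id $]
Step 11: shift id. Stack=[E + ( id] ptr=6 lookahead=) remaining=[) / ( num / num ) * id $]
Step 12: reduce F->id. Stack=[E + ( F] ptr=6 lookahead=) remaining=[) / ( num / num ) * id $]
Step 13: reduce T->F. Stack=[E + ( T] ptr=6 lookahead=) remaining=[) / ( num / num ) * id $]
Step 14: reduce E->T. Stack=[E + ( E] ptr=6 lookahead=) remaining=[) / ( num / num ) * id $]
Step 15: shift ). Stack=[E + ( E )] ptr=7 lookahead=/ remaining=[/ ( num / num ) * id $]
Step 16: reduce F->( E ). Stack=[E + F] ptr=7 lookahead=/ remaining=[/ ( num / num ) * id $]
Step 17: reduce T->F. Stack=[E + T] ptr=7 lookahead=/ remaining=[/ ( num / num ) * id $]
Step 18: shift /. Stack=[E + T /] ptr=8 lookahead=( remaining=[( num / num ) * id $]
Step 19: shift (. Stack=[E + T / (] ptr=9 lookahead=num remaining=[num / num ) * id $]
Step 20: shift num. Stack=[E + T / ( num] ptr=10 lookahead=/ remaining=[/ num ) * id $]
Step 21: reduce F->num. Stack=[E + T / ( F] ptr=10 lookahead=/ remaining=[/ num ) * id $]
Step 22: reduce T->F. Stack=[E + T / ( T] ptr=10 lookahead=/ remaining=[/ num ) * id $]
Step 23: shift /. Stack=[E + T / ( T /] ptr=11 lookahead=num remaining=[num ) * id $]
Step 24: shift num. Stack=[E + T / ( T / num] ptr=12 lookahead=) remaining=[) * id $]
Step 25: reduce F->num. Stack=[E + T / ( T / F] ptr=12 lookahead=) remaining=[) * id $]
Step 26: reduce T->T / F. Stack=[E + T / ( T] ptr=12 lookahead=) remaining=[) * id $]
Step 27: reduce E->T. Stack=[E + T / ( E] ptr=12 lookahead=) remaining=[) * id $]

Answer: E + T / ( E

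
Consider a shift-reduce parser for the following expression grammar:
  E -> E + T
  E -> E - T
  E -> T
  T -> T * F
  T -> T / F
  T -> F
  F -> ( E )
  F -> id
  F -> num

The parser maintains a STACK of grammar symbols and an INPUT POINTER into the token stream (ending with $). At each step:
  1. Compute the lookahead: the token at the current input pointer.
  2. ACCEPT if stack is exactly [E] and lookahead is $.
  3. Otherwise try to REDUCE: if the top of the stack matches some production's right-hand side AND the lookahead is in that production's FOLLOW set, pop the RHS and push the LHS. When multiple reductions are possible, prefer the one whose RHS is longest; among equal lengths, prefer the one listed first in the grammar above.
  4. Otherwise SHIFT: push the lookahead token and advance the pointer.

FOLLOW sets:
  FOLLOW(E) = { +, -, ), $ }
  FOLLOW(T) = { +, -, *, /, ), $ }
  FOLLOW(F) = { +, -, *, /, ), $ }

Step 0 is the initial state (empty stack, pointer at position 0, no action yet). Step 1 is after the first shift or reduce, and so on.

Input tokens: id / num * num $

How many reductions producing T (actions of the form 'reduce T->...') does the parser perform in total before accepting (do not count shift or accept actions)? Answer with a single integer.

Step 1: shift id. Stack=[id] ptr=1 lookahead=/ remaining=[/ num * num $]
Step 2: reduce F->id. Stack=[F] ptr=1 lookahead=/ remaining=[/ num * num $]
Step 3: reduce T->F. Stack=[T] ptr=1 lookahead=/ remaining=[/ num * num $]
Step 4: shift /. Stack=[T /] ptr=2 lookahead=num remaining=[num * num $]
Step 5: shift num. Stack=[T / num] ptr=3 lookahead=* remaining=[* num $]
Step 6: reduce F->num. Stack=[T / F] ptr=3 lookahead=* remaining=[* num $]
Step 7: reduce T->T / F. Stack=[T] ptr=3 lookahead=* remaining=[* num $]
Step 8: shift *. Stack=[T *] ptr=4 lookahead=num remaining=[num $]
Step 9: shift num. Stack=[T * num] ptr=5 lookahead=$ remaining=[$]
Step 10: reduce F->num. Stack=[T * F] ptr=5 lookahead=$ remaining=[$]
Step 11: reduce T->T * F. Stack=[T] ptr=5 lookahead=$ remaining=[$]
Step 12: reduce E->T. Stack=[E] ptr=5 lookahead=$ remaining=[$]
Step 13: accept. Stack=[E] ptr=5 lookahead=$ remaining=[$]

Answer: 3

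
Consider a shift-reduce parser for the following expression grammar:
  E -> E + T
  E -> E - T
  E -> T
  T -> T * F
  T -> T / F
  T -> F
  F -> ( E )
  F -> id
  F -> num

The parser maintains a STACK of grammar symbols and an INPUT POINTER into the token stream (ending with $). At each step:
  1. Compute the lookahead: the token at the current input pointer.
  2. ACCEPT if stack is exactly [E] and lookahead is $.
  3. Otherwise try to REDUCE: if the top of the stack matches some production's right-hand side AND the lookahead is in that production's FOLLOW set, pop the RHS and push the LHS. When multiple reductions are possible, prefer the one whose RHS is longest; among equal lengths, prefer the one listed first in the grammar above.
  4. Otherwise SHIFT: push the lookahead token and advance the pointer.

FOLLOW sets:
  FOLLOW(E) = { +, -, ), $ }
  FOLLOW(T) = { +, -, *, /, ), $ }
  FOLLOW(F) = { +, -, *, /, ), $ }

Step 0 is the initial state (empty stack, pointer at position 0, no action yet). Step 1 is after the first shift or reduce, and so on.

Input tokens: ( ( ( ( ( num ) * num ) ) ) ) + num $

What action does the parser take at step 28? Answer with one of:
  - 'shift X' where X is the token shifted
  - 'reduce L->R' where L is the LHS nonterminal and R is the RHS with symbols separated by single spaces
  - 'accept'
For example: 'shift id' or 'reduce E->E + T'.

Answer: reduce T->F

Derivation:
Step 1: shift (. Stack=[(] ptr=1 lookahead=( remaining=[( ( ( ( num ) * num ) ) ) ) + num $]
Step 2: shift (. Stack=[( (] ptr=2 lookahead=( remaining=[( ( ( num ) * num ) ) ) ) + num $]
Step 3: shift (. Stack=[( ( (] ptr=3 lookahead=( remaining=[( ( num ) * num ) ) ) ) + num $]
Step 4: shift (. Stack=[( ( ( (] ptr=4 lookahead=( remaining=[( num ) * num ) ) ) ) + num $]
Step 5: shift (. Stack=[( ( ( ( (] ptr=5 lookahead=num remaining=[num ) * num ) ) ) ) + num $]
Step 6: shift num. Stack=[( ( ( ( ( num] ptr=6 lookahead=) remaining=[) * num ) ) ) ) + num $]
Step 7: reduce F->num. Stack=[( ( ( ( ( F] ptr=6 lookahead=) remaining=[) * num ) ) ) ) + num $]
Step 8: reduce T->F. Stack=[( ( ( ( ( T] ptr=6 lookahead=) remaining=[) * num ) ) ) ) + num $]
Step 9: reduce E->T. Stack=[( ( ( ( ( E] ptr=6 lookahead=) remaining=[) * num ) ) ) ) + num $]
Step 10: shift ). Stack=[( ( ( ( ( E )] ptr=7 lookahead=* remaining=[* num ) ) ) ) + num $]
Step 11: reduce F->( E ). Stack=[( ( ( ( F] ptr=7 lookahead=* remaining=[* num ) ) ) ) + num $]
Step 12: reduce T->F. Stack=[( ( ( ( T] ptr=7 lookahead=* remaining=[* num ) ) ) ) + num $]
Step 13: shift *. Stack=[( ( ( ( T *] ptr=8 lookahead=num remaining=[num ) ) ) ) + num $]
Step 14: shift num. Stack=[( ( ( ( T * num] ptr=9 lookahead=) remaining=[) ) ) ) + num $]
Step 15: reduce F->num. Stack=[( ( ( ( T * F] ptr=9 lookahead=) remaining=[) ) ) ) + num $]
Step 16: reduce T->T * F. Stack=[( ( ( ( T] ptr=9 lookahead=) remaining=[) ) ) ) + num $]
Step 17: reduce E->T. Stack=[( ( ( ( E] ptr=9 lookahead=) remaining=[) ) ) ) + num $]
Step 18: shift ). Stack=[( ( ( ( E )] ptr=10 lookahead=) remaining=[) ) ) + num $]
Step 19: reduce F->( E ). Stack=[( ( ( F] ptr=10 lookahead=) remaining=[) ) ) + num $]
Step 20: reduce T->F. Stack=[( ( ( T] ptr=10 lookahead=) remaining=[) ) ) + num $]
Step 21: reduce E->T. Stack=[( ( ( E] ptr=10 lookahead=) remaining=[) ) ) + num $]
Step 22: shift ). Stack=[( ( ( E )] ptr=11 lookahead=) remaining=[) ) + num $]
Step 23: reduce F->( E ). Stack=[( ( F] ptr=11 lookahead=) remaining=[) ) + num $]
Step 24: reduce T->F. Stack=[( ( T] ptr=11 lookahead=) remaining=[) ) + num $]
Step 25: reduce E->T. Stack=[( ( E] ptr=11 lookahead=) remaining=[) ) + num $]
Step 26: shift ). Stack=[( ( E )] ptr=12 lookahead=) remaining=[) + num $]
Step 27: reduce F->( E ). Stack=[( F] ptr=12 lookahead=) remaining=[) + num $]
Step 28: reduce T->F. Stack=[( T] ptr=12 lookahead=) remaining=[) + num $]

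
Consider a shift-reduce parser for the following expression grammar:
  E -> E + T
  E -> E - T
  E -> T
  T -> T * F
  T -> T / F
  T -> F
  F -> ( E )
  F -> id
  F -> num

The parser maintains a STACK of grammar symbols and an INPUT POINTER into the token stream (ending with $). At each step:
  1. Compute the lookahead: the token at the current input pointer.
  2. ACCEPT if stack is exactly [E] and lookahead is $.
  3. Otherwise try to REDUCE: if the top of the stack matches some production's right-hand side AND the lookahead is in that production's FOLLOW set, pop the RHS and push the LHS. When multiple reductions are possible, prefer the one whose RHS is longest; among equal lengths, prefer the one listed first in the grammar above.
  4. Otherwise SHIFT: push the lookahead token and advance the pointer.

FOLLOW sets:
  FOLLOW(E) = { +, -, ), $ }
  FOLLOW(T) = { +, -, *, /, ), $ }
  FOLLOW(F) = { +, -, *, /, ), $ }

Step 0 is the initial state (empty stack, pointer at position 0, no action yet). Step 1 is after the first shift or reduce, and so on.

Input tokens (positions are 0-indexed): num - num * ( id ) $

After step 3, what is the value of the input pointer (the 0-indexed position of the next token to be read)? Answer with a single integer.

Step 1: shift num. Stack=[num] ptr=1 lookahead=- remaining=[- num * ( id ) $]
Step 2: reduce F->num. Stack=[F] ptr=1 lookahead=- remaining=[- num * ( id ) $]
Step 3: reduce T->F. Stack=[T] ptr=1 lookahead=- remaining=[- num * ( id ) $]

Answer: 1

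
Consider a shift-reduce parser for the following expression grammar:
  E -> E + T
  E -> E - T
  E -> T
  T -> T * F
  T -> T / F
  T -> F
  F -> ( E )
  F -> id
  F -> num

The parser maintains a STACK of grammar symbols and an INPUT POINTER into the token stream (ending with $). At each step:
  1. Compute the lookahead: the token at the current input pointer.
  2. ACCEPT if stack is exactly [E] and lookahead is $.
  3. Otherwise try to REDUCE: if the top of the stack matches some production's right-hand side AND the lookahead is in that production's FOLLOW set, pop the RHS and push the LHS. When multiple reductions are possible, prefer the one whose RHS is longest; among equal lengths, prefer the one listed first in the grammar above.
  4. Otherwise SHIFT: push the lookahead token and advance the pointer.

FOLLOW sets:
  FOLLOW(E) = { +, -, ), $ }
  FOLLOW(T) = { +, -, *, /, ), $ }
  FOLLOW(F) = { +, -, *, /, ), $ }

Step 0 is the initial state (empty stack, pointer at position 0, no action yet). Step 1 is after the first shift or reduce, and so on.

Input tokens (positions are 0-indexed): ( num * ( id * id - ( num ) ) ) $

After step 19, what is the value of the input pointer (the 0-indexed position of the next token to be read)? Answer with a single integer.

Answer: 10

Derivation:
Step 1: shift (. Stack=[(] ptr=1 lookahead=num remaining=[num * ( id * id - ( num ) ) ) $]
Step 2: shift num. Stack=[( num] ptr=2 lookahead=* remaining=[* ( id * id - ( num ) ) ) $]
Step 3: reduce F->num. Stack=[( F] ptr=2 lookahead=* remaining=[* ( id * id - ( num ) ) ) $]
Step 4: reduce T->F. Stack=[( T] ptr=2 lookahead=* remaining=[* ( id * id - ( num ) ) ) $]
Step 5: shift *. Stack=[( T *] ptr=3 lookahead=( remaining=[( id * id - ( num ) ) ) $]
Step 6: shift (. Stack=[( T * (] ptr=4 lookahead=id remaining=[id * id - ( num ) ) ) $]
Step 7: shift id. Stack=[( T * ( id] ptr=5 lookahead=* remaining=[* id - ( num ) ) ) $]
Step 8: reduce F->id. Stack=[( T * ( F] ptr=5 lookahead=* remaining=[* id - ( num ) ) ) $]
Step 9: reduce T->F. Stack=[( T * ( T] ptr=5 lookahead=* remaining=[* id - ( num ) ) ) $]
Step 10: shift *. Stack=[( T * ( T *] ptr=6 lookahead=id remaining=[id - ( num ) ) ) $]
Step 11: shift id. Stack=[( T * ( T * id] ptr=7 lookahead=- remaining=[- ( num ) ) ) $]
Step 12: reduce F->id. Stack=[( T * ( T * F] ptr=7 lookahead=- remaining=[- ( num ) ) ) $]
Step 13: reduce T->T * F. Stack=[( T * ( T] ptr=7 lookahead=- remaining=[- ( num ) ) ) $]
Step 14: reduce E->T. Stack=[( T * ( E] ptr=7 lookahead=- remaining=[- ( num ) ) ) $]
Step 15: shift -. Stack=[( T * ( E -] ptr=8 lookahead=( remaining=[( num ) ) ) $]
Step 16: shift (. Stack=[( T * ( E - (] ptr=9 lookahead=num remaining=[num ) ) ) $]
Step 17: shift num. Stack=[( T * ( E - ( num] ptr=10 lookahead=) remaining=[) ) ) $]
Step 18: reduce F->num. Stack=[( T * ( E - ( F] ptr=10 lookahead=) remaining=[) ) ) $]
Step 19: reduce T->F. Stack=[( T * ( E - ( T] ptr=10 lookahead=) remaining=[) ) ) $]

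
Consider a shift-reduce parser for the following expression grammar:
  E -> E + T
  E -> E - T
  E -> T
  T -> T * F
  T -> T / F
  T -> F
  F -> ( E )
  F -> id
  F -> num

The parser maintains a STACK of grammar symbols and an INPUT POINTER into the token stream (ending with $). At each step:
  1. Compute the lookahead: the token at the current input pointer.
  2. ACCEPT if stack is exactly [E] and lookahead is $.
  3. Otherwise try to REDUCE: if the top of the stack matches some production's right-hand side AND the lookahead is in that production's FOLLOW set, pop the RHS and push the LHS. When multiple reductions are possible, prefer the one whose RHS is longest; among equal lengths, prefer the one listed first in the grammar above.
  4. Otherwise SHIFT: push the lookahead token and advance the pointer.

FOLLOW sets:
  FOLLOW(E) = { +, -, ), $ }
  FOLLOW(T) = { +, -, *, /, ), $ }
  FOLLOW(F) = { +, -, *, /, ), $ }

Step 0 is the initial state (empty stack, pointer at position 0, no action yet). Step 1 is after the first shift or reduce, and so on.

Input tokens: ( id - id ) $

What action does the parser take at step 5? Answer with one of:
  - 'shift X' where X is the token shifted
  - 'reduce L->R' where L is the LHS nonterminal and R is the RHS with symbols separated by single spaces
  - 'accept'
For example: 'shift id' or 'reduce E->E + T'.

Answer: reduce E->T

Derivation:
Step 1: shift (. Stack=[(] ptr=1 lookahead=id remaining=[id - id ) $]
Step 2: shift id. Stack=[( id] ptr=2 lookahead=- remaining=[- id ) $]
Step 3: reduce F->id. Stack=[( F] ptr=2 lookahead=- remaining=[- id ) $]
Step 4: reduce T->F. Stack=[( T] ptr=2 lookahead=- remaining=[- id ) $]
Step 5: reduce E->T. Stack=[( E] ptr=2 lookahead=- remaining=[- id ) $]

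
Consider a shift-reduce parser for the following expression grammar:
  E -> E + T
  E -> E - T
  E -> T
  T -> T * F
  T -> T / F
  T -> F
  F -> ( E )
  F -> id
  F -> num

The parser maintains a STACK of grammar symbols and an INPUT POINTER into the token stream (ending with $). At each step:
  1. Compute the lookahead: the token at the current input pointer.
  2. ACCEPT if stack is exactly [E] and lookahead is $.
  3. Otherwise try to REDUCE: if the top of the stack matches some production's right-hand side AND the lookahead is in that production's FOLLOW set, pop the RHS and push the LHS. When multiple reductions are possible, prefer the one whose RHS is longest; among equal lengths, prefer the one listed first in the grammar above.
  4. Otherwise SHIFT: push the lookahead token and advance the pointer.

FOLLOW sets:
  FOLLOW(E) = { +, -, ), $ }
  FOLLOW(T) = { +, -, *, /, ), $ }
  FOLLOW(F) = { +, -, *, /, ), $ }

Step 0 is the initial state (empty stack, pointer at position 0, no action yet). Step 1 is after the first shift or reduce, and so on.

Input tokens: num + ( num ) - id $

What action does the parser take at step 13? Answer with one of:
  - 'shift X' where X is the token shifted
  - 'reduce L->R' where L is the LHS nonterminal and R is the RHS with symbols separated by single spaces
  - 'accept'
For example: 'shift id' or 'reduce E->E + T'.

Step 1: shift num. Stack=[num] ptr=1 lookahead=+ remaining=[+ ( num ) - id $]
Step 2: reduce F->num. Stack=[F] ptr=1 lookahead=+ remaining=[+ ( num ) - id $]
Step 3: reduce T->F. Stack=[T] ptr=1 lookahead=+ remaining=[+ ( num ) - id $]
Step 4: reduce E->T. Stack=[E] ptr=1 lookahead=+ remaining=[+ ( num ) - id $]
Step 5: shift +. Stack=[E +] ptr=2 lookahead=( remaining=[( num ) - id $]
Step 6: shift (. Stack=[E + (] ptr=3 lookahead=num remaining=[num ) - id $]
Step 7: shift num. Stack=[E + ( num] ptr=4 lookahead=) remaining=[) - id $]
Step 8: reduce F->num. Stack=[E + ( F] ptr=4 lookahead=) remaining=[) - id $]
Step 9: reduce T->F. Stack=[E + ( T] ptr=4 lookahead=) remaining=[) - id $]
Step 10: reduce E->T. Stack=[E + ( E] ptr=4 lookahead=) remaining=[) - id $]
Step 11: shift ). Stack=[E + ( E )] ptr=5 lookahead=- remaining=[- id $]
Step 12: reduce F->( E ). Stack=[E + F] ptr=5 lookahead=- remaining=[- id $]
Step 13: reduce T->F. Stack=[E + T] ptr=5 lookahead=- remaining=[- id $]

Answer: reduce T->F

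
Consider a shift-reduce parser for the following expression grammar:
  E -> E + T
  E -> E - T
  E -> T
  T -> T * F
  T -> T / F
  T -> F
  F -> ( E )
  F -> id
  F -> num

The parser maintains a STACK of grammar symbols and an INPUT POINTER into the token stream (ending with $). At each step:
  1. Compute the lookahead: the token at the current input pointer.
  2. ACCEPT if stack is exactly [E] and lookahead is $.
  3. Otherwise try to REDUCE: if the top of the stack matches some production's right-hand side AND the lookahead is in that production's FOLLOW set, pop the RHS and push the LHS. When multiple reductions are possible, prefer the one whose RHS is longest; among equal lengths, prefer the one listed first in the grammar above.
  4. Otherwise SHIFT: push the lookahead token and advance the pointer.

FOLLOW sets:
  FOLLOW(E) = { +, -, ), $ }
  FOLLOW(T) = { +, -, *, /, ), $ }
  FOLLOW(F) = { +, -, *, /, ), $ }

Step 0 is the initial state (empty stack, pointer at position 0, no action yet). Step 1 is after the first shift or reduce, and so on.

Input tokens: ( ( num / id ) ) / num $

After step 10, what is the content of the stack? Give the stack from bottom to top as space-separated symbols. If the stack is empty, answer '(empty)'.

Step 1: shift (. Stack=[(] ptr=1 lookahead=( remaining=[( num / id ) ) / num $]
Step 2: shift (. Stack=[( (] ptr=2 lookahead=num remaining=[num / id ) ) / num $]
Step 3: shift num. Stack=[( ( num] ptr=3 lookahead=/ remaining=[/ id ) ) / num $]
Step 4: reduce F->num. Stack=[( ( F] ptr=3 lookahead=/ remaining=[/ id ) ) / num $]
Step 5: reduce T->F. Stack=[( ( T] ptr=3 lookahead=/ remaining=[/ id ) ) / num $]
Step 6: shift /. Stack=[( ( T /] ptr=4 lookahead=id remaining=[id ) ) / num $]
Step 7: shift id. Stack=[( ( T / id] ptr=5 lookahead=) remaining=[) ) / num $]
Step 8: reduce F->id. Stack=[( ( T / F] ptr=5 lookahead=) remaining=[) ) / num $]
Step 9: reduce T->T / F. Stack=[( ( T] ptr=5 lookahead=) remaining=[) ) / num $]
Step 10: reduce E->T. Stack=[( ( E] ptr=5 lookahead=) remaining=[) ) / num $]

Answer: ( ( E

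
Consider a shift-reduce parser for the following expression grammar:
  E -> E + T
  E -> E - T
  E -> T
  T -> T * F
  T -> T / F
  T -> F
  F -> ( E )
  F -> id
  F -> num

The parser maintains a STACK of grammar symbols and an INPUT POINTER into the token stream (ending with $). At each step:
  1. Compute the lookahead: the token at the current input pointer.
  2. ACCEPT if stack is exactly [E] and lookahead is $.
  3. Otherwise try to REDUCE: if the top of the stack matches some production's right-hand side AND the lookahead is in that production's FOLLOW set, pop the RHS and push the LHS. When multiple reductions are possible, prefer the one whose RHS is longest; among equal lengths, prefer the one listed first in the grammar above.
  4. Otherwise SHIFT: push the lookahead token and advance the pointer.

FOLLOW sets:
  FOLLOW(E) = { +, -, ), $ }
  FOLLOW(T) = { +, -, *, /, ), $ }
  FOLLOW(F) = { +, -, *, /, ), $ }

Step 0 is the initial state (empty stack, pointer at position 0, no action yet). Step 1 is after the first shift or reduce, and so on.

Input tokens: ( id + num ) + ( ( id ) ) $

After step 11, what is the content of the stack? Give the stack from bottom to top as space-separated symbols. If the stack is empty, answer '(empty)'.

Answer: ( E )

Derivation:
Step 1: shift (. Stack=[(] ptr=1 lookahead=id remaining=[id + num ) + ( ( id ) ) $]
Step 2: shift id. Stack=[( id] ptr=2 lookahead=+ remaining=[+ num ) + ( ( id ) ) $]
Step 3: reduce F->id. Stack=[( F] ptr=2 lookahead=+ remaining=[+ num ) + ( ( id ) ) $]
Step 4: reduce T->F. Stack=[( T] ptr=2 lookahead=+ remaining=[+ num ) + ( ( id ) ) $]
Step 5: reduce E->T. Stack=[( E] ptr=2 lookahead=+ remaining=[+ num ) + ( ( id ) ) $]
Step 6: shift +. Stack=[( E +] ptr=3 lookahead=num remaining=[num ) + ( ( id ) ) $]
Step 7: shift num. Stack=[( E + num] ptr=4 lookahead=) remaining=[) + ( ( id ) ) $]
Step 8: reduce F->num. Stack=[( E + F] ptr=4 lookahead=) remaining=[) + ( ( id ) ) $]
Step 9: reduce T->F. Stack=[( E + T] ptr=4 lookahead=) remaining=[) + ( ( id ) ) $]
Step 10: reduce E->E + T. Stack=[( E] ptr=4 lookahead=) remaining=[) + ( ( id ) ) $]
Step 11: shift ). Stack=[( E )] ptr=5 lookahead=+ remaining=[+ ( ( id ) ) $]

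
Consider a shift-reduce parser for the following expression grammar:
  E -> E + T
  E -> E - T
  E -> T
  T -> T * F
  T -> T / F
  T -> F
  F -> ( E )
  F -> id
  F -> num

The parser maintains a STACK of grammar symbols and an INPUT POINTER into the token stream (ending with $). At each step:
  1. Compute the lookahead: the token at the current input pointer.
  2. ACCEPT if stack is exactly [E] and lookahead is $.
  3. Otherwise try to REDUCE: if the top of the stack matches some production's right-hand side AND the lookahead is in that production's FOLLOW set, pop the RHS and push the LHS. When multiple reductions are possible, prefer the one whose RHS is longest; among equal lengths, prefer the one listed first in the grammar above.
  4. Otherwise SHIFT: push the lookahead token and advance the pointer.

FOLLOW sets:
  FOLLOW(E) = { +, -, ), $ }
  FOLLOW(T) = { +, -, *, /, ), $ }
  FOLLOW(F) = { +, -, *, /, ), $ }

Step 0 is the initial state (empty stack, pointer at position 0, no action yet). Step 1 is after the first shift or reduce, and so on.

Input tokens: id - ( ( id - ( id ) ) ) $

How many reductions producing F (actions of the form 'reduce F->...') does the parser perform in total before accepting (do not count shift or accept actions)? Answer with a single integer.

Step 1: shift id. Stack=[id] ptr=1 lookahead=- remaining=[- ( ( id - ( id ) ) ) $]
Step 2: reduce F->id. Stack=[F] ptr=1 lookahead=- remaining=[- ( ( id - ( id ) ) ) $]
Step 3: reduce T->F. Stack=[T] ptr=1 lookahead=- remaining=[- ( ( id - ( id ) ) ) $]
Step 4: reduce E->T. Stack=[E] ptr=1 lookahead=- remaining=[- ( ( id - ( id ) ) ) $]
Step 5: shift -. Stack=[E -] ptr=2 lookahead=( remaining=[( ( id - ( id ) ) ) $]
Step 6: shift (. Stack=[E - (] ptr=3 lookahead=( remaining=[( id - ( id ) ) ) $]
Step 7: shift (. Stack=[E - ( (] ptr=4 lookahead=id remaining=[id - ( id ) ) ) $]
Step 8: shift id. Stack=[E - ( ( id] ptr=5 lookahead=- remaining=[- ( id ) ) ) $]
Step 9: reduce F->id. Stack=[E - ( ( F] ptr=5 lookahead=- remaining=[- ( id ) ) ) $]
Step 10: reduce T->F. Stack=[E - ( ( T] ptr=5 lookahead=- remaining=[- ( id ) ) ) $]
Step 11: reduce E->T. Stack=[E - ( ( E] ptr=5 lookahead=- remaining=[- ( id ) ) ) $]
Step 12: shift -. Stack=[E - ( ( E -] ptr=6 lookahead=( remaining=[( id ) ) ) $]
Step 13: shift (. Stack=[E - ( ( E - (] ptr=7 lookahead=id remaining=[id ) ) ) $]
Step 14: shift id. Stack=[E - ( ( E - ( id] ptr=8 lookahead=) remaining=[) ) ) $]
Step 15: reduce F->id. Stack=[E - ( ( E - ( F] ptr=8 lookahead=) remaining=[) ) ) $]
Step 16: reduce T->F. Stack=[E - ( ( E - ( T] ptr=8 lookahead=) remaining=[) ) ) $]
Step 17: reduce E->T. Stack=[E - ( ( E - ( E] ptr=8 lookahead=) remaining=[) ) ) $]
Step 18: shift ). Stack=[E - ( ( E - ( E )] ptr=9 lookahead=) remaining=[) ) $]
Step 19: reduce F->( E ). Stack=[E - ( ( E - F] ptr=9 lookahead=) remaining=[) ) $]
Step 20: reduce T->F. Stack=[E - ( ( E - T] ptr=9 lookahead=) remaining=[) ) $]
Step 21: reduce E->E - T. Stack=[E - ( ( E] ptr=9 lookahead=) remaining=[) ) $]
Step 22: shift ). Stack=[E - ( ( E )] ptr=10 lookahead=) remaining=[) $]
Step 23: reduce F->( E ). Stack=[E - ( F] ptr=10 lookahead=) remaining=[) $]
Step 24: reduce T->F. Stack=[E - ( T] ptr=10 lookahead=) remaining=[) $]
Step 25: reduce E->T. Stack=[E - ( E] ptr=10 lookahead=) remaining=[) $]
Step 26: shift ). Stack=[E - ( E )] ptr=11 lookahead=$ remaining=[$]
Step 27: reduce F->( E ). Stack=[E - F] ptr=11 lookahead=$ remaining=[$]
Step 28: reduce T->F. Stack=[E - T] ptr=11 lookahead=$ remaining=[$]
Step 29: reduce E->E - T. Stack=[E] ptr=11 lookahead=$ remaining=[$]
Step 30: accept. Stack=[E] ptr=11 lookahead=$ remaining=[$]

Answer: 6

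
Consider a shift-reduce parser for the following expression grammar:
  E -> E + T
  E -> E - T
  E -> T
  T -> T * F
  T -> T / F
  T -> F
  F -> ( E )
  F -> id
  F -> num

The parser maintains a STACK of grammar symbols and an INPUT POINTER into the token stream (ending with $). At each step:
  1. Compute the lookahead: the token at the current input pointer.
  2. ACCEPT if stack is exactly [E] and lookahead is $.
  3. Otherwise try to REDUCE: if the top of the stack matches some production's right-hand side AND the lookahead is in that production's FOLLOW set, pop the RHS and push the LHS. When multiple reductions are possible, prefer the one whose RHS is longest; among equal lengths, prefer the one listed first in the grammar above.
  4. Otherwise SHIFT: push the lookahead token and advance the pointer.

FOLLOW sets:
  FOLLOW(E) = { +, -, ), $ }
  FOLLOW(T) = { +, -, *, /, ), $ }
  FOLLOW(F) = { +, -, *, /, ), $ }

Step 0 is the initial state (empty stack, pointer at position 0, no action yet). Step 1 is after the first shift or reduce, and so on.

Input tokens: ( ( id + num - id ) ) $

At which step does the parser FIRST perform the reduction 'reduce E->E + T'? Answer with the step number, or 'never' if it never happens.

Answer: 11

Derivation:
Step 1: shift (. Stack=[(] ptr=1 lookahead=( remaining=[( id + num - id ) ) $]
Step 2: shift (. Stack=[( (] ptr=2 lookahead=id remaining=[id + num - id ) ) $]
Step 3: shift id. Stack=[( ( id] ptr=3 lookahead=+ remaining=[+ num - id ) ) $]
Step 4: reduce F->id. Stack=[( ( F] ptr=3 lookahead=+ remaining=[+ num - id ) ) $]
Step 5: reduce T->F. Stack=[( ( T] ptr=3 lookahead=+ remaining=[+ num - id ) ) $]
Step 6: reduce E->T. Stack=[( ( E] ptr=3 lookahead=+ remaining=[+ num - id ) ) $]
Step 7: shift +. Stack=[( ( E +] ptr=4 lookahead=num remaining=[num - id ) ) $]
Step 8: shift num. Stack=[( ( E + num] ptr=5 lookahead=- remaining=[- id ) ) $]
Step 9: reduce F->num. Stack=[( ( E + F] ptr=5 lookahead=- remaining=[- id ) ) $]
Step 10: reduce T->F. Stack=[( ( E + T] ptr=5 lookahead=- remaining=[- id ) ) $]
Step 11: reduce E->E + T. Stack=[( ( E] ptr=5 lookahead=- remaining=[- id ) ) $]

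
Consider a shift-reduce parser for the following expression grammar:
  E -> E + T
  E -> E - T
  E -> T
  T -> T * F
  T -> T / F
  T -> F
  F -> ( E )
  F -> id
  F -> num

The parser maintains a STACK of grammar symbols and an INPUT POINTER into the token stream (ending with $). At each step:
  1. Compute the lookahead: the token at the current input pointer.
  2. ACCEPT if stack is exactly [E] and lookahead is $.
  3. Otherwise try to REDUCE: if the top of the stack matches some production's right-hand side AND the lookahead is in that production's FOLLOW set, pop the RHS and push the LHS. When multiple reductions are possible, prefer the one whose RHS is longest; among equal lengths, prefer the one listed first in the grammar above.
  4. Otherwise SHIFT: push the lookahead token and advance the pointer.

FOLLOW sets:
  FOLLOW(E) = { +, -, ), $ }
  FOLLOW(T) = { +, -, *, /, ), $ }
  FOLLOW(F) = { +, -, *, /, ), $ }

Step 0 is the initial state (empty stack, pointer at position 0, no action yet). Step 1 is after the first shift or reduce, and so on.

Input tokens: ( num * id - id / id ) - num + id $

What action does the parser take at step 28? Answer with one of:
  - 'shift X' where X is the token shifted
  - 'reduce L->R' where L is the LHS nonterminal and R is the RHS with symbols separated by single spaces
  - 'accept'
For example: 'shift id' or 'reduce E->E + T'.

Answer: shift +

Derivation:
Step 1: shift (. Stack=[(] ptr=1 lookahead=num remaining=[num * id - id / id ) - num + id $]
Step 2: shift num. Stack=[( num] ptr=2 lookahead=* remaining=[* id - id / id ) - num + id $]
Step 3: reduce F->num. Stack=[( F] ptr=2 lookahead=* remaining=[* id - id / id ) - num + id $]
Step 4: reduce T->F. Stack=[( T] ptr=2 lookahead=* remaining=[* id - id / id ) - num + id $]
Step 5: shift *. Stack=[( T *] ptr=3 lookahead=id remaining=[id - id / id ) - num + id $]
Step 6: shift id. Stack=[( T * id] ptr=4 lookahead=- remaining=[- id / id ) - num + id $]
Step 7: reduce F->id. Stack=[( T * F] ptr=4 lookahead=- remaining=[- id / id ) - num + id $]
Step 8: reduce T->T * F. Stack=[( T] ptr=4 lookahead=- remaining=[- id / id ) - num + id $]
Step 9: reduce E->T. Stack=[( E] ptr=4 lookahead=- remaining=[- id / id ) - num + id $]
Step 10: shift -. Stack=[( E -] ptr=5 lookahead=id remaining=[id / id ) - num + id $]
Step 11: shift id. Stack=[( E - id] ptr=6 lookahead=/ remaining=[/ id ) - num + id $]
Step 12: reduce F->id. Stack=[( E - F] ptr=6 lookahead=/ remaining=[/ id ) - num + id $]
Step 13: reduce T->F. Stack=[( E - T] ptr=6 lookahead=/ remaining=[/ id ) - num + id $]
Step 14: shift /. Stack=[( E - T /] ptr=7 lookahead=id remaining=[id ) - num + id $]
Step 15: shift id. Stack=[( E - T / id] ptr=8 lookahead=) remaining=[) - num + id $]
Step 16: reduce F->id. Stack=[( E - T / F] ptr=8 lookahead=) remaining=[) - num + id $]
Step 17: reduce T->T / F. Stack=[( E - T] ptr=8 lookahead=) remaining=[) - num + id $]
Step 18: reduce E->E - T. Stack=[( E] ptr=8 lookahead=) remaining=[) - num + id $]
Step 19: shift ). Stack=[( E )] ptr=9 lookahead=- remaining=[- num + id $]
Step 20: reduce F->( E ). Stack=[F] ptr=9 lookahead=- remaining=[- num + id $]
Step 21: reduce T->F. Stack=[T] ptr=9 lookahead=- remaining=[- num + id $]
Step 22: reduce E->T. Stack=[E] ptr=9 lookahead=- remaining=[- num + id $]
Step 23: shift -. Stack=[E -] ptr=10 lookahead=num remaining=[num + id $]
Step 24: shift num. Stack=[E - num] ptr=11 lookahead=+ remaining=[+ id $]
Step 25: reduce F->num. Stack=[E - F] ptr=11 lookahead=+ remaining=[+ id $]
Step 26: reduce T->F. Stack=[E - T] ptr=11 lookahead=+ remaining=[+ id $]
Step 27: reduce E->E - T. Stack=[E] ptr=11 lookahead=+ remaining=[+ id $]
Step 28: shift +. Stack=[E +] ptr=12 lookahead=id remaining=[id $]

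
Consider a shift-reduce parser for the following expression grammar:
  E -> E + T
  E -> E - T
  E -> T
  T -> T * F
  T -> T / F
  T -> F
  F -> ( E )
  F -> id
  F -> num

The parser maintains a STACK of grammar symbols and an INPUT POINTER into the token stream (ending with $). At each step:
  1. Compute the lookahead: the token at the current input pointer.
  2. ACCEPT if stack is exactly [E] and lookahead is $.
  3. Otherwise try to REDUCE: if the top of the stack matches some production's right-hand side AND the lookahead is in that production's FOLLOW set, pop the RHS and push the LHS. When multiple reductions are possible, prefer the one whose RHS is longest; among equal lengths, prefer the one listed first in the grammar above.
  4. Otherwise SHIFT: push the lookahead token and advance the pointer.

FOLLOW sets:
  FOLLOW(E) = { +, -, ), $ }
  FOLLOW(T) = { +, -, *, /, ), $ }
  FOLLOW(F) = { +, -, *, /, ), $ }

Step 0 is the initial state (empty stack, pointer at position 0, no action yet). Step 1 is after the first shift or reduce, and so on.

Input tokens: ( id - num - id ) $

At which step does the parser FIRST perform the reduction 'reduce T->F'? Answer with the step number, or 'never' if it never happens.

Step 1: shift (. Stack=[(] ptr=1 lookahead=id remaining=[id - num - id ) $]
Step 2: shift id. Stack=[( id] ptr=2 lookahead=- remaining=[- num - id ) $]
Step 3: reduce F->id. Stack=[( F] ptr=2 lookahead=- remaining=[- num - id ) $]
Step 4: reduce T->F. Stack=[( T] ptr=2 lookahead=- remaining=[- num - id ) $]

Answer: 4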